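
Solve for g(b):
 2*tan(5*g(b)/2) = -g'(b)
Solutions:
 g(b) = -2*asin(C1*exp(-5*b))/5 + 2*pi/5
 g(b) = 2*asin(C1*exp(-5*b))/5


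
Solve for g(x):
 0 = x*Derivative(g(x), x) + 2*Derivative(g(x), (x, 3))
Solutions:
 g(x) = C1 + Integral(C2*airyai(-2^(2/3)*x/2) + C3*airybi(-2^(2/3)*x/2), x)


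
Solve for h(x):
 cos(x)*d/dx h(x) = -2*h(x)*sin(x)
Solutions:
 h(x) = C1*cos(x)^2


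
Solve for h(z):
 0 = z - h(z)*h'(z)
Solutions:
 h(z) = -sqrt(C1 + z^2)
 h(z) = sqrt(C1 + z^2)


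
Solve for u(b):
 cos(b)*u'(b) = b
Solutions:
 u(b) = C1 + Integral(b/cos(b), b)


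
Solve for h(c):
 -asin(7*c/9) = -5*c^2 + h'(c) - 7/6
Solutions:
 h(c) = C1 + 5*c^3/3 - c*asin(7*c/9) + 7*c/6 - sqrt(81 - 49*c^2)/7


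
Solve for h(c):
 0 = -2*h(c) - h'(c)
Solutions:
 h(c) = C1*exp(-2*c)


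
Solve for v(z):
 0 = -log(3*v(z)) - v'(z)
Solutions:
 Integral(1/(log(_y) + log(3)), (_y, v(z))) = C1 - z


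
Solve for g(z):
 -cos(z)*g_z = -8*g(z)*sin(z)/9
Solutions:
 g(z) = C1/cos(z)^(8/9)


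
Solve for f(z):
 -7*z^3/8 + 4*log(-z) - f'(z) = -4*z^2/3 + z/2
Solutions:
 f(z) = C1 - 7*z^4/32 + 4*z^3/9 - z^2/4 + 4*z*log(-z) - 4*z


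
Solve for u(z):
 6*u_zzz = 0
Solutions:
 u(z) = C1 + C2*z + C3*z^2


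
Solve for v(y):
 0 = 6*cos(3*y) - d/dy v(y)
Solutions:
 v(y) = C1 + 2*sin(3*y)


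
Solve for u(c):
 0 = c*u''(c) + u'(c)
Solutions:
 u(c) = C1 + C2*log(c)


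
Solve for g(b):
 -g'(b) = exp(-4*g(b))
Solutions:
 g(b) = log(-I*(C1 - 4*b)^(1/4))
 g(b) = log(I*(C1 - 4*b)^(1/4))
 g(b) = log(-(C1 - 4*b)^(1/4))
 g(b) = log(C1 - 4*b)/4


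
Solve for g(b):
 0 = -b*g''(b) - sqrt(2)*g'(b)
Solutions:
 g(b) = C1 + C2*b^(1 - sqrt(2))


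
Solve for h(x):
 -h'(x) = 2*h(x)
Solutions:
 h(x) = C1*exp(-2*x)


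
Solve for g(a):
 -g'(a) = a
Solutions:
 g(a) = C1 - a^2/2


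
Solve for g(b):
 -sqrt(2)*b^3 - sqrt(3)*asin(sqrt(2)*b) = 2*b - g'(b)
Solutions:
 g(b) = C1 + sqrt(2)*b^4/4 + b^2 + sqrt(3)*(b*asin(sqrt(2)*b) + sqrt(2)*sqrt(1 - 2*b^2)/2)


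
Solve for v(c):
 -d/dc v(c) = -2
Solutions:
 v(c) = C1 + 2*c


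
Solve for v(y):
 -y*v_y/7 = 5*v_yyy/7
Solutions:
 v(y) = C1 + Integral(C2*airyai(-5^(2/3)*y/5) + C3*airybi(-5^(2/3)*y/5), y)


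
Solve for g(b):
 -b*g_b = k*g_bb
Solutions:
 g(b) = C1 + C2*sqrt(k)*erf(sqrt(2)*b*sqrt(1/k)/2)


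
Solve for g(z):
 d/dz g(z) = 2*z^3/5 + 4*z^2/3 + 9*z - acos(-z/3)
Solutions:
 g(z) = C1 + z^4/10 + 4*z^3/9 + 9*z^2/2 - z*acos(-z/3) - sqrt(9 - z^2)


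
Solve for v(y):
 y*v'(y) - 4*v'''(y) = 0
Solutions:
 v(y) = C1 + Integral(C2*airyai(2^(1/3)*y/2) + C3*airybi(2^(1/3)*y/2), y)


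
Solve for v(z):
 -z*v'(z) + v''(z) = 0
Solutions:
 v(z) = C1 + C2*erfi(sqrt(2)*z/2)


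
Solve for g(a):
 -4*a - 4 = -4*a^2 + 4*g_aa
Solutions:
 g(a) = C1 + C2*a + a^4/12 - a^3/6 - a^2/2


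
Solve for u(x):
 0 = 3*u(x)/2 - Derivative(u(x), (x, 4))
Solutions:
 u(x) = C1*exp(-2^(3/4)*3^(1/4)*x/2) + C2*exp(2^(3/4)*3^(1/4)*x/2) + C3*sin(2^(3/4)*3^(1/4)*x/2) + C4*cos(2^(3/4)*3^(1/4)*x/2)


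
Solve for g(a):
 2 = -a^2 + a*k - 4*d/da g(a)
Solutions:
 g(a) = C1 - a^3/12 + a^2*k/8 - a/2


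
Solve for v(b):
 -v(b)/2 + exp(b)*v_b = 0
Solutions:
 v(b) = C1*exp(-exp(-b)/2)


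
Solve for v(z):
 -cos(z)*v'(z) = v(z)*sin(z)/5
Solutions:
 v(z) = C1*cos(z)^(1/5)


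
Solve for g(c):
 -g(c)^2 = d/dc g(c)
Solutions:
 g(c) = 1/(C1 + c)


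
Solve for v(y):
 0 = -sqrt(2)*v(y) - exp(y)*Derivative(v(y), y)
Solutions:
 v(y) = C1*exp(sqrt(2)*exp(-y))


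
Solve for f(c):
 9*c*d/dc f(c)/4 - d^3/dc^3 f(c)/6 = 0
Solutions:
 f(c) = C1 + Integral(C2*airyai(3*2^(2/3)*c/2) + C3*airybi(3*2^(2/3)*c/2), c)


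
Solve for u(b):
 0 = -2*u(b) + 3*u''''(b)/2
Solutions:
 u(b) = C1*exp(-sqrt(2)*3^(3/4)*b/3) + C2*exp(sqrt(2)*3^(3/4)*b/3) + C3*sin(sqrt(2)*3^(3/4)*b/3) + C4*cos(sqrt(2)*3^(3/4)*b/3)


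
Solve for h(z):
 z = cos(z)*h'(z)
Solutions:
 h(z) = C1 + Integral(z/cos(z), z)


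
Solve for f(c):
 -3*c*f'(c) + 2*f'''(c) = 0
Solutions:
 f(c) = C1 + Integral(C2*airyai(2^(2/3)*3^(1/3)*c/2) + C3*airybi(2^(2/3)*3^(1/3)*c/2), c)


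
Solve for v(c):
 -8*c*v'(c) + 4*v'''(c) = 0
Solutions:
 v(c) = C1 + Integral(C2*airyai(2^(1/3)*c) + C3*airybi(2^(1/3)*c), c)


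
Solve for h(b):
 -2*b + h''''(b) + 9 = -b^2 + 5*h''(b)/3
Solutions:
 h(b) = C1 + C2*b + C3*exp(-sqrt(15)*b/3) + C4*exp(sqrt(15)*b/3) + b^4/20 - b^3/5 + 153*b^2/50


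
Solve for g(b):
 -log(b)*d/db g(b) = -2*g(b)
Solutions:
 g(b) = C1*exp(2*li(b))


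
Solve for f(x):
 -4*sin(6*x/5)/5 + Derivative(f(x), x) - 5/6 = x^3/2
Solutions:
 f(x) = C1 + x^4/8 + 5*x/6 - 2*cos(6*x/5)/3


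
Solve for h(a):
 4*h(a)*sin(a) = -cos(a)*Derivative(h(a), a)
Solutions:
 h(a) = C1*cos(a)^4


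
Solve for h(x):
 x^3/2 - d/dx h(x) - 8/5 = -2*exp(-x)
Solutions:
 h(x) = C1 + x^4/8 - 8*x/5 - 2*exp(-x)


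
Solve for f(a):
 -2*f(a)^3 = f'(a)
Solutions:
 f(a) = -sqrt(2)*sqrt(-1/(C1 - 2*a))/2
 f(a) = sqrt(2)*sqrt(-1/(C1 - 2*a))/2


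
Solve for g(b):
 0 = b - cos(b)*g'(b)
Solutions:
 g(b) = C1 + Integral(b/cos(b), b)


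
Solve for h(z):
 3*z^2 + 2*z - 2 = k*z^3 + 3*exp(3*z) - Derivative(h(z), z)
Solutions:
 h(z) = C1 + k*z^4/4 - z^3 - z^2 + 2*z + exp(3*z)


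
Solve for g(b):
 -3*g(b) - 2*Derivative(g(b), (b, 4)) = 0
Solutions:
 g(b) = (C1*sin(6^(1/4)*b/2) + C2*cos(6^(1/4)*b/2))*exp(-6^(1/4)*b/2) + (C3*sin(6^(1/4)*b/2) + C4*cos(6^(1/4)*b/2))*exp(6^(1/4)*b/2)


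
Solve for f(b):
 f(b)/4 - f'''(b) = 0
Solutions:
 f(b) = C3*exp(2^(1/3)*b/2) + (C1*sin(2^(1/3)*sqrt(3)*b/4) + C2*cos(2^(1/3)*sqrt(3)*b/4))*exp(-2^(1/3)*b/4)


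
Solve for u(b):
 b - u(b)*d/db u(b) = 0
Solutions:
 u(b) = -sqrt(C1 + b^2)
 u(b) = sqrt(C1 + b^2)


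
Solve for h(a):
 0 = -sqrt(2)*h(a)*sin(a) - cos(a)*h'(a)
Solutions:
 h(a) = C1*cos(a)^(sqrt(2))


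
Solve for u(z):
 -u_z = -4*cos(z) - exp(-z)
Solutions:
 u(z) = C1 + 4*sin(z) - exp(-z)


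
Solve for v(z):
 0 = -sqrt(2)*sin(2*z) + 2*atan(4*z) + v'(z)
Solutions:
 v(z) = C1 - 2*z*atan(4*z) + log(16*z^2 + 1)/4 - sqrt(2)*cos(2*z)/2


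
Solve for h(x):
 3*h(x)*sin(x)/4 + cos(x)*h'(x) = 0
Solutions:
 h(x) = C1*cos(x)^(3/4)


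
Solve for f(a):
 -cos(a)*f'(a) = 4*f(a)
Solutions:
 f(a) = C1*(sin(a)^2 - 2*sin(a) + 1)/(sin(a)^2 + 2*sin(a) + 1)


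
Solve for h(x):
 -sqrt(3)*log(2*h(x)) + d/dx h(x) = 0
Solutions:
 -sqrt(3)*Integral(1/(log(_y) + log(2)), (_y, h(x)))/3 = C1 - x


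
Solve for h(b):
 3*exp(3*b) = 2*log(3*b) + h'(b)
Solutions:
 h(b) = C1 - 2*b*log(b) + 2*b*(1 - log(3)) + exp(3*b)


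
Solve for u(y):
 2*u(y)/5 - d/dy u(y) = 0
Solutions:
 u(y) = C1*exp(2*y/5)


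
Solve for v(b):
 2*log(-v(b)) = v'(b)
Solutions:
 -li(-v(b)) = C1 + 2*b


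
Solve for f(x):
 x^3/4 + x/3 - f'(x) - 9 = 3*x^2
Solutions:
 f(x) = C1 + x^4/16 - x^3 + x^2/6 - 9*x


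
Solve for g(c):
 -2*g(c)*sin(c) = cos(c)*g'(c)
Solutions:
 g(c) = C1*cos(c)^2


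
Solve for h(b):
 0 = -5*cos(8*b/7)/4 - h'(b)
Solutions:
 h(b) = C1 - 35*sin(8*b/7)/32


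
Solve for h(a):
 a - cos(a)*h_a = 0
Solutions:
 h(a) = C1 + Integral(a/cos(a), a)


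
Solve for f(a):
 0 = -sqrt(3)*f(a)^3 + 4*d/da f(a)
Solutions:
 f(a) = -sqrt(2)*sqrt(-1/(C1 + sqrt(3)*a))
 f(a) = sqrt(2)*sqrt(-1/(C1 + sqrt(3)*a))


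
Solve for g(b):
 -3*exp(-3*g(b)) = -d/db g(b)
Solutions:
 g(b) = log(C1 + 9*b)/3
 g(b) = log((-3^(1/3) - 3^(5/6)*I)*(C1 + 3*b)^(1/3)/2)
 g(b) = log((-3^(1/3) + 3^(5/6)*I)*(C1 + 3*b)^(1/3)/2)


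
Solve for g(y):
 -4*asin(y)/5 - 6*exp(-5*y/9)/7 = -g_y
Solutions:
 g(y) = C1 + 4*y*asin(y)/5 + 4*sqrt(1 - y^2)/5 - 54*exp(-5*y/9)/35


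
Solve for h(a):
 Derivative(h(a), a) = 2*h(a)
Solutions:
 h(a) = C1*exp(2*a)


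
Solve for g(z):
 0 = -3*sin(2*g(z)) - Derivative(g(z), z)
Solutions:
 g(z) = pi - acos((-C1 - exp(12*z))/(C1 - exp(12*z)))/2
 g(z) = acos((-C1 - exp(12*z))/(C1 - exp(12*z)))/2


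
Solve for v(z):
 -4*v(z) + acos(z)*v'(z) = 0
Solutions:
 v(z) = C1*exp(4*Integral(1/acos(z), z))


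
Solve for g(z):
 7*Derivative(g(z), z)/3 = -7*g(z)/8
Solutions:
 g(z) = C1*exp(-3*z/8)


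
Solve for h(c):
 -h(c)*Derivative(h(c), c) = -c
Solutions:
 h(c) = -sqrt(C1 + c^2)
 h(c) = sqrt(C1 + c^2)


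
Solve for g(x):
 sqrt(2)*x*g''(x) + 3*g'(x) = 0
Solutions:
 g(x) = C1 + C2*x^(1 - 3*sqrt(2)/2)


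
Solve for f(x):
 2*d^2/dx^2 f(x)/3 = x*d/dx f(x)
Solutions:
 f(x) = C1 + C2*erfi(sqrt(3)*x/2)


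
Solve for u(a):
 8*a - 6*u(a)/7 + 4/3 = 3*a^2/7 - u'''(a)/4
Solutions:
 u(a) = C3*exp(2*3^(1/3)*7^(2/3)*a/7) - a^2/2 + 28*a/3 + (C1*sin(3^(5/6)*7^(2/3)*a/7) + C2*cos(3^(5/6)*7^(2/3)*a/7))*exp(-3^(1/3)*7^(2/3)*a/7) + 14/9


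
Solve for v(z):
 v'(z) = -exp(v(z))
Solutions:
 v(z) = log(1/(C1 + z))


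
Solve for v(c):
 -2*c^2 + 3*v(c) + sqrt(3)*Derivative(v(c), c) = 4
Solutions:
 v(c) = C1*exp(-sqrt(3)*c) + 2*c^2/3 - 4*sqrt(3)*c/9 + 16/9


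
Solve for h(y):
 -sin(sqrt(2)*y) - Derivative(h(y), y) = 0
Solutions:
 h(y) = C1 + sqrt(2)*cos(sqrt(2)*y)/2


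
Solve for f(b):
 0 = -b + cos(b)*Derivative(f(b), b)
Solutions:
 f(b) = C1 + Integral(b/cos(b), b)


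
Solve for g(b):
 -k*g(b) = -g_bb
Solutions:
 g(b) = C1*exp(-b*sqrt(k)) + C2*exp(b*sqrt(k))


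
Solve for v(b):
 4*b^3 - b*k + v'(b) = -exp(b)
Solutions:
 v(b) = C1 - b^4 + b^2*k/2 - exp(b)


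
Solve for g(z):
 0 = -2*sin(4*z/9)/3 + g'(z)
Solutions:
 g(z) = C1 - 3*cos(4*z/9)/2


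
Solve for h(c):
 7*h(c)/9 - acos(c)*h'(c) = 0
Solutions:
 h(c) = C1*exp(7*Integral(1/acos(c), c)/9)


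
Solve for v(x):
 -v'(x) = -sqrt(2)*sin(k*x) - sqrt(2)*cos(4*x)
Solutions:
 v(x) = C1 + sqrt(2)*sin(4*x)/4 - sqrt(2)*cos(k*x)/k


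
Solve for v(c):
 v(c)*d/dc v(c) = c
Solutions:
 v(c) = -sqrt(C1 + c^2)
 v(c) = sqrt(C1 + c^2)


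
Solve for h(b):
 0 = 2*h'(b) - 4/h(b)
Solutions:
 h(b) = -sqrt(C1 + 4*b)
 h(b) = sqrt(C1 + 4*b)


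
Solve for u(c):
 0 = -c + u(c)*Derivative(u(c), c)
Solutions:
 u(c) = -sqrt(C1 + c^2)
 u(c) = sqrt(C1 + c^2)


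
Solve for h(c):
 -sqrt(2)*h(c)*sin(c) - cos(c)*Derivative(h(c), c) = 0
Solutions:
 h(c) = C1*cos(c)^(sqrt(2))


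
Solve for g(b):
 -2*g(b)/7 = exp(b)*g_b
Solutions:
 g(b) = C1*exp(2*exp(-b)/7)


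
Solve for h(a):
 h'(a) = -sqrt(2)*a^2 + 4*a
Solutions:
 h(a) = C1 - sqrt(2)*a^3/3 + 2*a^2


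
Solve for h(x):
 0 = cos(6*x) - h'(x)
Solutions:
 h(x) = C1 + sin(6*x)/6


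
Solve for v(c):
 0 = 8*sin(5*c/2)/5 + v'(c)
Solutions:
 v(c) = C1 + 16*cos(5*c/2)/25


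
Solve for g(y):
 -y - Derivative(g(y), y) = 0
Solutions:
 g(y) = C1 - y^2/2


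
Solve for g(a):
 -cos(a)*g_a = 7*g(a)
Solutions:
 g(a) = C1*sqrt(sin(a) - 1)*(sin(a)^3 - 3*sin(a)^2 + 3*sin(a) - 1)/(sqrt(sin(a) + 1)*(sin(a)^3 + 3*sin(a)^2 + 3*sin(a) + 1))


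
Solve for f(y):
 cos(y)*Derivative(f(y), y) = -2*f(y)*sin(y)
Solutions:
 f(y) = C1*cos(y)^2


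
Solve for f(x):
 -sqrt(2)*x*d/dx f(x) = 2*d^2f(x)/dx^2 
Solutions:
 f(x) = C1 + C2*erf(2^(1/4)*x/2)


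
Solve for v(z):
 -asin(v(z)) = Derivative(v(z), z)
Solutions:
 Integral(1/asin(_y), (_y, v(z))) = C1 - z


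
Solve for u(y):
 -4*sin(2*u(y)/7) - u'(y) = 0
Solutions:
 4*y + 7*log(cos(2*u(y)/7) - 1)/4 - 7*log(cos(2*u(y)/7) + 1)/4 = C1


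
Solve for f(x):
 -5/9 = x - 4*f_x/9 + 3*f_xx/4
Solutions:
 f(x) = C1 + C2*exp(16*x/27) + 9*x^2/8 + 323*x/64


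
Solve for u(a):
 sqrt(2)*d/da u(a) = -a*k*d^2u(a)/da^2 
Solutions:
 u(a) = C1 + a^(((re(k) - sqrt(2))*re(k) + im(k)^2)/(re(k)^2 + im(k)^2))*(C2*sin(sqrt(2)*log(a)*Abs(im(k))/(re(k)^2 + im(k)^2)) + C3*cos(sqrt(2)*log(a)*im(k)/(re(k)^2 + im(k)^2)))


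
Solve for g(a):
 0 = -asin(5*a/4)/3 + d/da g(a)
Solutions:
 g(a) = C1 + a*asin(5*a/4)/3 + sqrt(16 - 25*a^2)/15


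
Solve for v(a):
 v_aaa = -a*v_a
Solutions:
 v(a) = C1 + Integral(C2*airyai(-a) + C3*airybi(-a), a)


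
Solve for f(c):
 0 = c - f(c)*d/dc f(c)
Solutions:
 f(c) = -sqrt(C1 + c^2)
 f(c) = sqrt(C1 + c^2)


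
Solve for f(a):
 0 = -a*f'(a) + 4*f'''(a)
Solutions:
 f(a) = C1 + Integral(C2*airyai(2^(1/3)*a/2) + C3*airybi(2^(1/3)*a/2), a)


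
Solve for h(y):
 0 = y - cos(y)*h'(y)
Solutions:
 h(y) = C1 + Integral(y/cos(y), y)


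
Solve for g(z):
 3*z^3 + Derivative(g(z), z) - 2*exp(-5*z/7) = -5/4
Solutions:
 g(z) = C1 - 3*z^4/4 - 5*z/4 - 14*exp(-5*z/7)/5


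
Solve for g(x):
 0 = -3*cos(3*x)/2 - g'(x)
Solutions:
 g(x) = C1 - sin(3*x)/2


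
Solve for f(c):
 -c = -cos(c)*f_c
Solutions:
 f(c) = C1 + Integral(c/cos(c), c)


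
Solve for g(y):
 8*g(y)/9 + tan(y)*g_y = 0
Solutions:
 g(y) = C1/sin(y)^(8/9)


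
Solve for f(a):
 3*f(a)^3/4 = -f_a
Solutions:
 f(a) = -sqrt(2)*sqrt(-1/(C1 - 3*a))
 f(a) = sqrt(2)*sqrt(-1/(C1 - 3*a))


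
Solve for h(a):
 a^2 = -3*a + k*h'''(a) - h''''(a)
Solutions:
 h(a) = C1 + C2*a + C3*a^2 + C4*exp(a*k) + a^5/(60*k) + a^4*(3 + 2/k)/(24*k) + a^3*(3 + 2/k)/(6*k^2)


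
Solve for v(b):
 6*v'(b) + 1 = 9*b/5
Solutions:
 v(b) = C1 + 3*b^2/20 - b/6


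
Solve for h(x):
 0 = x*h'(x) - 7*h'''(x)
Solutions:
 h(x) = C1 + Integral(C2*airyai(7^(2/3)*x/7) + C3*airybi(7^(2/3)*x/7), x)


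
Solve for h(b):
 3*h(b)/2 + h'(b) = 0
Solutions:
 h(b) = C1*exp(-3*b/2)


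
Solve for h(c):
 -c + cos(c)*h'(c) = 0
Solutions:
 h(c) = C1 + Integral(c/cos(c), c)


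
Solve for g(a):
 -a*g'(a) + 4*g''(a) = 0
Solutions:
 g(a) = C1 + C2*erfi(sqrt(2)*a/4)


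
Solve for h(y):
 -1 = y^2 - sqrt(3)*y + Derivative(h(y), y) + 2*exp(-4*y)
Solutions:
 h(y) = C1 - y^3/3 + sqrt(3)*y^2/2 - y + exp(-4*y)/2


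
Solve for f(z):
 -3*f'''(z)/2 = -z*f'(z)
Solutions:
 f(z) = C1 + Integral(C2*airyai(2^(1/3)*3^(2/3)*z/3) + C3*airybi(2^(1/3)*3^(2/3)*z/3), z)


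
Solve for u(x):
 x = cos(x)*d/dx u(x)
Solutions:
 u(x) = C1 + Integral(x/cos(x), x)


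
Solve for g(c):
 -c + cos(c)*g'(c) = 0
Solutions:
 g(c) = C1 + Integral(c/cos(c), c)


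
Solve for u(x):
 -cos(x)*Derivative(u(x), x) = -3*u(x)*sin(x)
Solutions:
 u(x) = C1/cos(x)^3


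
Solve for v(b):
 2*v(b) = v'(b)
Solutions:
 v(b) = C1*exp(2*b)


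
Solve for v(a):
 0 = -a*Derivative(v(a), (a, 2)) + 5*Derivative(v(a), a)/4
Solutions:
 v(a) = C1 + C2*a^(9/4)


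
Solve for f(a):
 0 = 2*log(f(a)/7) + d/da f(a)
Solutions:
 -Integral(1/(-log(_y) + log(7)), (_y, f(a)))/2 = C1 - a


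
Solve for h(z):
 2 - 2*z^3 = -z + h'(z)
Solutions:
 h(z) = C1 - z^4/2 + z^2/2 + 2*z


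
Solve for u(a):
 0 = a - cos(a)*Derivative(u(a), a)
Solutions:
 u(a) = C1 + Integral(a/cos(a), a)


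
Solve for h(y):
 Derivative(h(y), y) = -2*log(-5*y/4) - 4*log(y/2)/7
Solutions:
 h(y) = C1 - 18*y*log(y)/7 + y*(-2*log(5) + 18/7 + 32*log(2)/7 - 2*I*pi)


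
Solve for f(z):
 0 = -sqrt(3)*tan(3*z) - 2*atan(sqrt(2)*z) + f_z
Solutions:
 f(z) = C1 + 2*z*atan(sqrt(2)*z) - sqrt(2)*log(2*z^2 + 1)/2 - sqrt(3)*log(cos(3*z))/3


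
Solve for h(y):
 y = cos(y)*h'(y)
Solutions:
 h(y) = C1 + Integral(y/cos(y), y)


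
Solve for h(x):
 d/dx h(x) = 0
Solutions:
 h(x) = C1


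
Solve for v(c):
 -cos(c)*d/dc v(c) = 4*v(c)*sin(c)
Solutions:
 v(c) = C1*cos(c)^4


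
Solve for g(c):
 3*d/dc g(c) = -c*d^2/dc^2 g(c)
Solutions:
 g(c) = C1 + C2/c^2


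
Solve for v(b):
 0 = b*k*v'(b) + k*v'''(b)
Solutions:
 v(b) = C1 + Integral(C2*airyai(-b) + C3*airybi(-b), b)


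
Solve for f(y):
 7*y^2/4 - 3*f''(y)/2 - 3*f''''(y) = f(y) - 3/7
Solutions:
 f(y) = 7*y^2/4 + (C1*sin(3^(3/4)*y*cos(atan(sqrt(39)/3)/2)/3) + C2*cos(3^(3/4)*y*cos(atan(sqrt(39)/3)/2)/3))*exp(-3^(3/4)*y*sin(atan(sqrt(39)/3)/2)/3) + (C3*sin(3^(3/4)*y*cos(atan(sqrt(39)/3)/2)/3) + C4*cos(3^(3/4)*y*cos(atan(sqrt(39)/3)/2)/3))*exp(3^(3/4)*y*sin(atan(sqrt(39)/3)/2)/3) - 135/28


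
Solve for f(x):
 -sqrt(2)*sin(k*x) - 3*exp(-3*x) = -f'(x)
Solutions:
 f(x) = C1 - exp(-3*x) - sqrt(2)*cos(k*x)/k


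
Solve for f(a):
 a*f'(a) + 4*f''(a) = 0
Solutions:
 f(a) = C1 + C2*erf(sqrt(2)*a/4)


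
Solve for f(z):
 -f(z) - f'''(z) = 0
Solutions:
 f(z) = C3*exp(-z) + (C1*sin(sqrt(3)*z/2) + C2*cos(sqrt(3)*z/2))*exp(z/2)


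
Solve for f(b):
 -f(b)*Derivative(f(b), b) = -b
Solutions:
 f(b) = -sqrt(C1 + b^2)
 f(b) = sqrt(C1 + b^2)


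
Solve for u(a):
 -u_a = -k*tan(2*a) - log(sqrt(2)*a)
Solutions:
 u(a) = C1 + a*log(a) - a + a*log(2)/2 - k*log(cos(2*a))/2


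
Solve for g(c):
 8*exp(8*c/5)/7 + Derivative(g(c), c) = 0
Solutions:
 g(c) = C1 - 5*exp(8*c/5)/7


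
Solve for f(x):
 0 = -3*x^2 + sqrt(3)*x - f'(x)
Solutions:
 f(x) = C1 - x^3 + sqrt(3)*x^2/2


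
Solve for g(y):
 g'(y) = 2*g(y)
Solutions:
 g(y) = C1*exp(2*y)


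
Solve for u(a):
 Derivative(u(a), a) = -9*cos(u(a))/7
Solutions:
 9*a/7 - log(sin(u(a)) - 1)/2 + log(sin(u(a)) + 1)/2 = C1


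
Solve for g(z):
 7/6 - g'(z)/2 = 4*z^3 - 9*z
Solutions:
 g(z) = C1 - 2*z^4 + 9*z^2 + 7*z/3


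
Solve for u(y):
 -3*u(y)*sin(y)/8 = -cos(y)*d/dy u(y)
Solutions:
 u(y) = C1/cos(y)^(3/8)


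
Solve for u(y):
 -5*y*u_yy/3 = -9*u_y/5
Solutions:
 u(y) = C1 + C2*y^(52/25)


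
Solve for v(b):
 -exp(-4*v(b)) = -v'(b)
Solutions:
 v(b) = log(-I*(C1 + 4*b)^(1/4))
 v(b) = log(I*(C1 + 4*b)^(1/4))
 v(b) = log(-(C1 + 4*b)^(1/4))
 v(b) = log(C1 + 4*b)/4


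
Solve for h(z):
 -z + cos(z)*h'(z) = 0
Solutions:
 h(z) = C1 + Integral(z/cos(z), z)


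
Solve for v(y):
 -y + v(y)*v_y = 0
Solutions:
 v(y) = -sqrt(C1 + y^2)
 v(y) = sqrt(C1 + y^2)


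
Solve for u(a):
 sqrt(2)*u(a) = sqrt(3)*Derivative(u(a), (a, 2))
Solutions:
 u(a) = C1*exp(-2^(1/4)*3^(3/4)*a/3) + C2*exp(2^(1/4)*3^(3/4)*a/3)


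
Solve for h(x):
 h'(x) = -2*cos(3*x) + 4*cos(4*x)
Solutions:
 h(x) = C1 - 2*sin(3*x)/3 + sin(4*x)


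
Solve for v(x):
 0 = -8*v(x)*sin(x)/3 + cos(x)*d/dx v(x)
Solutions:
 v(x) = C1/cos(x)^(8/3)


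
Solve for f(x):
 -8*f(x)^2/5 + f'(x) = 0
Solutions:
 f(x) = -5/(C1 + 8*x)


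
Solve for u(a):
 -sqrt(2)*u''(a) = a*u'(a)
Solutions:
 u(a) = C1 + C2*erf(2^(1/4)*a/2)


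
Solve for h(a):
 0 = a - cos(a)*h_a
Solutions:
 h(a) = C1 + Integral(a/cos(a), a)


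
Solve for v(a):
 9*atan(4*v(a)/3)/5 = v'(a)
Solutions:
 Integral(1/atan(4*_y/3), (_y, v(a))) = C1 + 9*a/5


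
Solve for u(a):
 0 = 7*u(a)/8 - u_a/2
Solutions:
 u(a) = C1*exp(7*a/4)


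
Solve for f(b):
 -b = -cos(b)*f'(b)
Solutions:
 f(b) = C1 + Integral(b/cos(b), b)


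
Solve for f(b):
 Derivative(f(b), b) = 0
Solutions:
 f(b) = C1


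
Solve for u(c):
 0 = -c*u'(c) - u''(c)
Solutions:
 u(c) = C1 + C2*erf(sqrt(2)*c/2)


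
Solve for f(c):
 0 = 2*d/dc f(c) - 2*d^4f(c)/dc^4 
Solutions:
 f(c) = C1 + C4*exp(c) + (C2*sin(sqrt(3)*c/2) + C3*cos(sqrt(3)*c/2))*exp(-c/2)


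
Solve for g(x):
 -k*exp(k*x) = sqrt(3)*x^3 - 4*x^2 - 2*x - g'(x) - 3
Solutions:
 g(x) = C1 + sqrt(3)*x^4/4 - 4*x^3/3 - x^2 - 3*x + exp(k*x)


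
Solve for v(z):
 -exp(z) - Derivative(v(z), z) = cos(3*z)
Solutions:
 v(z) = C1 - exp(z) - sin(3*z)/3


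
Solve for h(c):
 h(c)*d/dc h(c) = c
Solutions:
 h(c) = -sqrt(C1 + c^2)
 h(c) = sqrt(C1 + c^2)


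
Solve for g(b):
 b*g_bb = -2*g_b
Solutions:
 g(b) = C1 + C2/b


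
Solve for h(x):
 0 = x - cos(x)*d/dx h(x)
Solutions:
 h(x) = C1 + Integral(x/cos(x), x)


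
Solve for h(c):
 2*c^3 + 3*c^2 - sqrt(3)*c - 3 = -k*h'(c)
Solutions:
 h(c) = C1 - c^4/(2*k) - c^3/k + sqrt(3)*c^2/(2*k) + 3*c/k


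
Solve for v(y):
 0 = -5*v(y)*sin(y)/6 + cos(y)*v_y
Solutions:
 v(y) = C1/cos(y)^(5/6)


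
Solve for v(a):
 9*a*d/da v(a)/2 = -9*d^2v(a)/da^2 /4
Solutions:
 v(a) = C1 + C2*erf(a)


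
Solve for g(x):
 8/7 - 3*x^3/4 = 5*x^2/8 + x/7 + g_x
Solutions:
 g(x) = C1 - 3*x^4/16 - 5*x^3/24 - x^2/14 + 8*x/7


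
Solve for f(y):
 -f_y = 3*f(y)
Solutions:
 f(y) = C1*exp(-3*y)


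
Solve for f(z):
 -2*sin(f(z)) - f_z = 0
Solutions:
 f(z) = -acos((-C1 - exp(4*z))/(C1 - exp(4*z))) + 2*pi
 f(z) = acos((-C1 - exp(4*z))/(C1 - exp(4*z)))


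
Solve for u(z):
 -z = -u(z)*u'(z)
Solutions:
 u(z) = -sqrt(C1 + z^2)
 u(z) = sqrt(C1 + z^2)


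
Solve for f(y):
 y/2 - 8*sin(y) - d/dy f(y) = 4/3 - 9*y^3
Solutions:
 f(y) = C1 + 9*y^4/4 + y^2/4 - 4*y/3 + 8*cos(y)


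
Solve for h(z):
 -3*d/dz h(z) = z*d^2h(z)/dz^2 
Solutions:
 h(z) = C1 + C2/z^2


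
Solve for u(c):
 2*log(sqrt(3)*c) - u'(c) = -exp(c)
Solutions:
 u(c) = C1 + 2*c*log(c) + c*(-2 + log(3)) + exp(c)


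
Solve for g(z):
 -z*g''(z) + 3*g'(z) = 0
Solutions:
 g(z) = C1 + C2*z^4


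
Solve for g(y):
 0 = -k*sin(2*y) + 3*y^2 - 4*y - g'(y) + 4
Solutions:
 g(y) = C1 + k*cos(2*y)/2 + y^3 - 2*y^2 + 4*y


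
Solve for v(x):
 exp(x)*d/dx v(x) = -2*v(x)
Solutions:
 v(x) = C1*exp(2*exp(-x))


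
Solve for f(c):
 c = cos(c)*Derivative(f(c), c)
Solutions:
 f(c) = C1 + Integral(c/cos(c), c)


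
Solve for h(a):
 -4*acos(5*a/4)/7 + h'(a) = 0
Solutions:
 h(a) = C1 + 4*a*acos(5*a/4)/7 - 4*sqrt(16 - 25*a^2)/35


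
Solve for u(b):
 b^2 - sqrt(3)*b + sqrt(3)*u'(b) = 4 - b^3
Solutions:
 u(b) = C1 - sqrt(3)*b^4/12 - sqrt(3)*b^3/9 + b^2/2 + 4*sqrt(3)*b/3


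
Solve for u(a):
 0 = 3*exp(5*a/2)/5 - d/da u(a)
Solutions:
 u(a) = C1 + 6*exp(5*a/2)/25


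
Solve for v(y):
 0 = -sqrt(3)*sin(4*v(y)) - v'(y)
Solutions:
 v(y) = -acos((-C1 - exp(8*sqrt(3)*y))/(C1 - exp(8*sqrt(3)*y)))/4 + pi/2
 v(y) = acos((-C1 - exp(8*sqrt(3)*y))/(C1 - exp(8*sqrt(3)*y)))/4


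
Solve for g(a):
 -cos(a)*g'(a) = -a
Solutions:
 g(a) = C1 + Integral(a/cos(a), a)


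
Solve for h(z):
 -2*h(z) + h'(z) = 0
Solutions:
 h(z) = C1*exp(2*z)


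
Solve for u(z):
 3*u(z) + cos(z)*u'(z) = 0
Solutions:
 u(z) = C1*(sin(z) - 1)^(3/2)/(sin(z) + 1)^(3/2)


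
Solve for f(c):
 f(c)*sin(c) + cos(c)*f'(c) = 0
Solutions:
 f(c) = C1*cos(c)


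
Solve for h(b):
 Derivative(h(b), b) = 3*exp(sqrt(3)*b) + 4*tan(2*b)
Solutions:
 h(b) = C1 + sqrt(3)*exp(sqrt(3)*b) - 2*log(cos(2*b))


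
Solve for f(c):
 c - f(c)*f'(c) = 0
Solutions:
 f(c) = -sqrt(C1 + c^2)
 f(c) = sqrt(C1 + c^2)


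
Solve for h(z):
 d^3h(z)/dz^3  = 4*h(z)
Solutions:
 h(z) = C3*exp(2^(2/3)*z) + (C1*sin(2^(2/3)*sqrt(3)*z/2) + C2*cos(2^(2/3)*sqrt(3)*z/2))*exp(-2^(2/3)*z/2)


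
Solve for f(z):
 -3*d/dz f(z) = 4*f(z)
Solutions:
 f(z) = C1*exp(-4*z/3)


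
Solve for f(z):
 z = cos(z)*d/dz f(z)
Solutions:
 f(z) = C1 + Integral(z/cos(z), z)


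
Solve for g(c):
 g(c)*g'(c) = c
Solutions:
 g(c) = -sqrt(C1 + c^2)
 g(c) = sqrt(C1 + c^2)


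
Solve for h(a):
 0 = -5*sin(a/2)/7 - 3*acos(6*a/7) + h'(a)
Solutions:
 h(a) = C1 + 3*a*acos(6*a/7) - sqrt(49 - 36*a^2)/2 - 10*cos(a/2)/7


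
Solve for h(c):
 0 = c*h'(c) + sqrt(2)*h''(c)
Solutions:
 h(c) = C1 + C2*erf(2^(1/4)*c/2)


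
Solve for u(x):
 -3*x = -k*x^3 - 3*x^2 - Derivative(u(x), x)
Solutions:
 u(x) = C1 - k*x^4/4 - x^3 + 3*x^2/2


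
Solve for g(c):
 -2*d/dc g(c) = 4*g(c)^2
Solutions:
 g(c) = 1/(C1 + 2*c)


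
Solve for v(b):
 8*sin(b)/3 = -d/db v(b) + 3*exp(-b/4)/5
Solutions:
 v(b) = C1 + 8*cos(b)/3 - 12*exp(-b/4)/5


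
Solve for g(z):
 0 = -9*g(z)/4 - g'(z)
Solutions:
 g(z) = C1*exp(-9*z/4)


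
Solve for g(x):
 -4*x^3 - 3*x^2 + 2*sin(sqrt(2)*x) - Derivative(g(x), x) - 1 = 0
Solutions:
 g(x) = C1 - x^4 - x^3 - x - sqrt(2)*cos(sqrt(2)*x)


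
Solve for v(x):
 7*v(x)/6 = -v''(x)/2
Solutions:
 v(x) = C1*sin(sqrt(21)*x/3) + C2*cos(sqrt(21)*x/3)


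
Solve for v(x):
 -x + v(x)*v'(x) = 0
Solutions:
 v(x) = -sqrt(C1 + x^2)
 v(x) = sqrt(C1 + x^2)


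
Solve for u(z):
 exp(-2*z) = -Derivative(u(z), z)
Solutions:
 u(z) = C1 + exp(-2*z)/2


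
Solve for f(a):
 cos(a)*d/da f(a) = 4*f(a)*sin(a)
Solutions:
 f(a) = C1/cos(a)^4


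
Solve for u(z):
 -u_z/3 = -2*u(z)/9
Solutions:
 u(z) = C1*exp(2*z/3)


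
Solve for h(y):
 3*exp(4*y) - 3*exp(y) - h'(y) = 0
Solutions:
 h(y) = C1 + 3*exp(4*y)/4 - 3*exp(y)


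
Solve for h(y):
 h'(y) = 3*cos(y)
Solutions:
 h(y) = C1 + 3*sin(y)


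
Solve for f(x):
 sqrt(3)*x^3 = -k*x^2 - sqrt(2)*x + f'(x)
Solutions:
 f(x) = C1 + k*x^3/3 + sqrt(3)*x^4/4 + sqrt(2)*x^2/2


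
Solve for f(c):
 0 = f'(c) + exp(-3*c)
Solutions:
 f(c) = C1 + exp(-3*c)/3


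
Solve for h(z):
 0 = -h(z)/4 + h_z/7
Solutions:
 h(z) = C1*exp(7*z/4)


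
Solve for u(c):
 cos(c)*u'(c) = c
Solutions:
 u(c) = C1 + Integral(c/cos(c), c)


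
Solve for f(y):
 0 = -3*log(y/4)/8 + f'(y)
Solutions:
 f(y) = C1 + 3*y*log(y)/8 - 3*y*log(2)/4 - 3*y/8


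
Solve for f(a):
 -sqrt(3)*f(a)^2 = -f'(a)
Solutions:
 f(a) = -1/(C1 + sqrt(3)*a)


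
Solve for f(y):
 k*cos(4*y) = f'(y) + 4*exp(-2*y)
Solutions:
 f(y) = C1 + k*sin(4*y)/4 + 2*exp(-2*y)


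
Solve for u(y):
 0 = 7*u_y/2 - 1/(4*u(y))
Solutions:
 u(y) = -sqrt(C1 + 7*y)/7
 u(y) = sqrt(C1 + 7*y)/7


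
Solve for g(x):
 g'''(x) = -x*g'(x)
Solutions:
 g(x) = C1 + Integral(C2*airyai(-x) + C3*airybi(-x), x)


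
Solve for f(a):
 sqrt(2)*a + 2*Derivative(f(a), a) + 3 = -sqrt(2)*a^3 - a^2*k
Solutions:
 f(a) = C1 - sqrt(2)*a^4/8 - a^3*k/6 - sqrt(2)*a^2/4 - 3*a/2


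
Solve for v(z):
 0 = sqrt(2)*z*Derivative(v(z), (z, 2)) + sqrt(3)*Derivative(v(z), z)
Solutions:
 v(z) = C1 + C2*z^(1 - sqrt(6)/2)


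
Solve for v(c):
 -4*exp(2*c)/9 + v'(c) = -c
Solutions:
 v(c) = C1 - c^2/2 + 2*exp(2*c)/9


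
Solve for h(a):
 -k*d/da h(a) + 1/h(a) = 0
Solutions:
 h(a) = -sqrt(C1 + 2*a/k)
 h(a) = sqrt(C1 + 2*a/k)


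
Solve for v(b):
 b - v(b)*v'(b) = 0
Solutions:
 v(b) = -sqrt(C1 + b^2)
 v(b) = sqrt(C1 + b^2)


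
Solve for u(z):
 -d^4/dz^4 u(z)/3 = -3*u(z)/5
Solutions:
 u(z) = C1*exp(-sqrt(3)*5^(3/4)*z/5) + C2*exp(sqrt(3)*5^(3/4)*z/5) + C3*sin(sqrt(3)*5^(3/4)*z/5) + C4*cos(sqrt(3)*5^(3/4)*z/5)


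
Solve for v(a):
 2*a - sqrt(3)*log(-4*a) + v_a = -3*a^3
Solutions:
 v(a) = C1 - 3*a^4/4 - a^2 + sqrt(3)*a*log(-a) + sqrt(3)*a*(-1 + 2*log(2))


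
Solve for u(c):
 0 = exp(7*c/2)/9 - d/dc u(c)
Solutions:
 u(c) = C1 + 2*exp(7*c/2)/63


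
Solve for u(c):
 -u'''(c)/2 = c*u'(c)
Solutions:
 u(c) = C1 + Integral(C2*airyai(-2^(1/3)*c) + C3*airybi(-2^(1/3)*c), c)


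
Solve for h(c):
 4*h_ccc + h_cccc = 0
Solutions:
 h(c) = C1 + C2*c + C3*c^2 + C4*exp(-4*c)


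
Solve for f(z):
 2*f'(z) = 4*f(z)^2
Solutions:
 f(z) = -1/(C1 + 2*z)


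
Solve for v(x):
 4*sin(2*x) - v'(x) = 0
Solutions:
 v(x) = C1 - 2*cos(2*x)


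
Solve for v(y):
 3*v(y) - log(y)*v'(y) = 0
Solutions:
 v(y) = C1*exp(3*li(y))


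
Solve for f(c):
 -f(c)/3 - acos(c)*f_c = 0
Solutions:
 f(c) = C1*exp(-Integral(1/acos(c), c)/3)


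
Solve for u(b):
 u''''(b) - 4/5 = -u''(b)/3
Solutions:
 u(b) = C1 + C2*b + C3*sin(sqrt(3)*b/3) + C4*cos(sqrt(3)*b/3) + 6*b^2/5


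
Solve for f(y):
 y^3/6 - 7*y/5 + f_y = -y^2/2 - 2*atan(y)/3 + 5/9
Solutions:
 f(y) = C1 - y^4/24 - y^3/6 + 7*y^2/10 - 2*y*atan(y)/3 + 5*y/9 + log(y^2 + 1)/3


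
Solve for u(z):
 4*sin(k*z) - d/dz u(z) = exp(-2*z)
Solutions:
 u(z) = C1 + exp(-2*z)/2 - 4*cos(k*z)/k


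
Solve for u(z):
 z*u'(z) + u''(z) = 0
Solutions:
 u(z) = C1 + C2*erf(sqrt(2)*z/2)


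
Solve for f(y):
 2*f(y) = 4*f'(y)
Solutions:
 f(y) = C1*exp(y/2)


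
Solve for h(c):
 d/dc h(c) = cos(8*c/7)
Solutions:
 h(c) = C1 + 7*sin(8*c/7)/8


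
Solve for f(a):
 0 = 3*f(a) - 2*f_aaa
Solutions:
 f(a) = C3*exp(2^(2/3)*3^(1/3)*a/2) + (C1*sin(2^(2/3)*3^(5/6)*a/4) + C2*cos(2^(2/3)*3^(5/6)*a/4))*exp(-2^(2/3)*3^(1/3)*a/4)


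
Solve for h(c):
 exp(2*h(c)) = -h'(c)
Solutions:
 h(c) = log(-sqrt(-1/(C1 - c))) - log(2)/2
 h(c) = log(-1/(C1 - c))/2 - log(2)/2


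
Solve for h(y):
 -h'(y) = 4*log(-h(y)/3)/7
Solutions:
 7*Integral(1/(log(-_y) - log(3)), (_y, h(y)))/4 = C1 - y


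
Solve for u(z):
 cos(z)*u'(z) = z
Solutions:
 u(z) = C1 + Integral(z/cos(z), z)


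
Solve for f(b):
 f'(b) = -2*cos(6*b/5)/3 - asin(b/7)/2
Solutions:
 f(b) = C1 - b*asin(b/7)/2 - sqrt(49 - b^2)/2 - 5*sin(6*b/5)/9


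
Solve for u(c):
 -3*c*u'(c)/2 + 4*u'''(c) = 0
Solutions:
 u(c) = C1 + Integral(C2*airyai(3^(1/3)*c/2) + C3*airybi(3^(1/3)*c/2), c)


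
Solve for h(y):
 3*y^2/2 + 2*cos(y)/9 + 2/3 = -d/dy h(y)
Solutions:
 h(y) = C1 - y^3/2 - 2*y/3 - 2*sin(y)/9


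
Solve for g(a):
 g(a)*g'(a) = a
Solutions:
 g(a) = -sqrt(C1 + a^2)
 g(a) = sqrt(C1 + a^2)


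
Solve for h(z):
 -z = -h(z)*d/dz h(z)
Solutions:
 h(z) = -sqrt(C1 + z^2)
 h(z) = sqrt(C1 + z^2)


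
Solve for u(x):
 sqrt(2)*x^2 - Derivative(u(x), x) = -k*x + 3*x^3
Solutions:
 u(x) = C1 + k*x^2/2 - 3*x^4/4 + sqrt(2)*x^3/3


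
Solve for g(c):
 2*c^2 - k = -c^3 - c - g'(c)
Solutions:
 g(c) = C1 - c^4/4 - 2*c^3/3 - c^2/2 + c*k


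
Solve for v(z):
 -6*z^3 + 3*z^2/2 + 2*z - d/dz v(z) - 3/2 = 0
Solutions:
 v(z) = C1 - 3*z^4/2 + z^3/2 + z^2 - 3*z/2


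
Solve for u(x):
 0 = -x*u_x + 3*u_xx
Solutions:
 u(x) = C1 + C2*erfi(sqrt(6)*x/6)


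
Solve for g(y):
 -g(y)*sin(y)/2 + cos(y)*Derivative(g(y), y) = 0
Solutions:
 g(y) = C1/sqrt(cos(y))


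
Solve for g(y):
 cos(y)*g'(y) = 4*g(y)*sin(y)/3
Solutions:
 g(y) = C1/cos(y)^(4/3)


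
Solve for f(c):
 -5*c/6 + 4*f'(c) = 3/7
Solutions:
 f(c) = C1 + 5*c^2/48 + 3*c/28


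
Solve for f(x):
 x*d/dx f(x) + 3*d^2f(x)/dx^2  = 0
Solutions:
 f(x) = C1 + C2*erf(sqrt(6)*x/6)


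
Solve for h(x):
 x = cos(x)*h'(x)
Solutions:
 h(x) = C1 + Integral(x/cos(x), x)


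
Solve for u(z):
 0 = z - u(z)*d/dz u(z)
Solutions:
 u(z) = -sqrt(C1 + z^2)
 u(z) = sqrt(C1 + z^2)


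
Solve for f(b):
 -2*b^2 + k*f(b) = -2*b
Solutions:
 f(b) = 2*b*(b - 1)/k


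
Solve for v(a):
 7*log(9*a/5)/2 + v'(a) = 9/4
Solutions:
 v(a) = C1 - 7*a*log(a)/2 - 7*a*log(3) + 7*a*log(5)/2 + 23*a/4


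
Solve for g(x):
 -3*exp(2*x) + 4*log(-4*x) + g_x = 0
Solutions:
 g(x) = C1 - 4*x*log(-x) + 4*x*(1 - 2*log(2)) + 3*exp(2*x)/2


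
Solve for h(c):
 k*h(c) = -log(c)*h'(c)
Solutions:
 h(c) = C1*exp(-k*li(c))


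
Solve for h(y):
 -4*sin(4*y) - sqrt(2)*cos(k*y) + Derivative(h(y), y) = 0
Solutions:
 h(y) = C1 - cos(4*y) + sqrt(2)*sin(k*y)/k


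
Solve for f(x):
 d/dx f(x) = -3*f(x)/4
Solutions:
 f(x) = C1*exp(-3*x/4)


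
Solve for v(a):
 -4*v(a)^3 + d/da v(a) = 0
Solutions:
 v(a) = -sqrt(2)*sqrt(-1/(C1 + 4*a))/2
 v(a) = sqrt(2)*sqrt(-1/(C1 + 4*a))/2


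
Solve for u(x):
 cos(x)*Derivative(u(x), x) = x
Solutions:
 u(x) = C1 + Integral(x/cos(x), x)


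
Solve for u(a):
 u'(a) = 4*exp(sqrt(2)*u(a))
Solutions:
 u(a) = sqrt(2)*(2*log(-1/(C1 + 4*a)) - log(2))/4


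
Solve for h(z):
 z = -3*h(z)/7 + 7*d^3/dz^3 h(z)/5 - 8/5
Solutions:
 h(z) = C3*exp(105^(1/3)*z/7) - 7*z/3 + (C1*sin(3^(5/6)*35^(1/3)*z/14) + C2*cos(3^(5/6)*35^(1/3)*z/14))*exp(-105^(1/3)*z/14) - 56/15


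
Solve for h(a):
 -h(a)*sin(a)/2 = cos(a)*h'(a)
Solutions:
 h(a) = C1*sqrt(cos(a))


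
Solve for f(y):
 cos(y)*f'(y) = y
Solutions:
 f(y) = C1 + Integral(y/cos(y), y)


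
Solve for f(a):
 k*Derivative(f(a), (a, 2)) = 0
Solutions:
 f(a) = C1 + C2*a


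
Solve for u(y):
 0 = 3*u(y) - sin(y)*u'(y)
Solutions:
 u(y) = C1*(cos(y) - 1)^(3/2)/(cos(y) + 1)^(3/2)


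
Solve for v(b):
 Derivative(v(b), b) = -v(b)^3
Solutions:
 v(b) = -sqrt(2)*sqrt(-1/(C1 - b))/2
 v(b) = sqrt(2)*sqrt(-1/(C1 - b))/2


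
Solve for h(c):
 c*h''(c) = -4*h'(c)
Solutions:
 h(c) = C1 + C2/c^3


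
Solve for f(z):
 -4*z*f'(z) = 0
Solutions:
 f(z) = C1


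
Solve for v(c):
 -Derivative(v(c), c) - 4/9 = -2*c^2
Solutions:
 v(c) = C1 + 2*c^3/3 - 4*c/9


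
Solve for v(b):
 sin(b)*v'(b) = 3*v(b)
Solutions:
 v(b) = C1*(cos(b) - 1)^(3/2)/(cos(b) + 1)^(3/2)


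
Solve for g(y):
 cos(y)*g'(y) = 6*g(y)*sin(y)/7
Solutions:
 g(y) = C1/cos(y)^(6/7)


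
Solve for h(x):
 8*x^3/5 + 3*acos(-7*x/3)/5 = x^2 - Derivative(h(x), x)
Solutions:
 h(x) = C1 - 2*x^4/5 + x^3/3 - 3*x*acos(-7*x/3)/5 - 3*sqrt(9 - 49*x^2)/35


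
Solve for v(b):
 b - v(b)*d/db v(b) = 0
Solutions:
 v(b) = -sqrt(C1 + b^2)
 v(b) = sqrt(C1 + b^2)


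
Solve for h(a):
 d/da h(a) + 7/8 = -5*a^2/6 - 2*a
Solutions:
 h(a) = C1 - 5*a^3/18 - a^2 - 7*a/8


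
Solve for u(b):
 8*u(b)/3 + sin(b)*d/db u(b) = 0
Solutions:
 u(b) = C1*(cos(b) + 1)^(4/3)/(cos(b) - 1)^(4/3)


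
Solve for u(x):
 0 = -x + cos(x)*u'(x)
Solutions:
 u(x) = C1 + Integral(x/cos(x), x)


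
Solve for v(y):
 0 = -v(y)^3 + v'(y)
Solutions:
 v(y) = -sqrt(2)*sqrt(-1/(C1 + y))/2
 v(y) = sqrt(2)*sqrt(-1/(C1 + y))/2


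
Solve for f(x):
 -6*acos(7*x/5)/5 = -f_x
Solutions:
 f(x) = C1 + 6*x*acos(7*x/5)/5 - 6*sqrt(25 - 49*x^2)/35


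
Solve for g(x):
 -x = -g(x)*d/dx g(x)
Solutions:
 g(x) = -sqrt(C1 + x^2)
 g(x) = sqrt(C1 + x^2)


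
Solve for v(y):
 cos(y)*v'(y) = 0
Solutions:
 v(y) = C1


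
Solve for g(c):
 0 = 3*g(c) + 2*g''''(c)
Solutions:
 g(c) = (C1*sin(6^(1/4)*c/2) + C2*cos(6^(1/4)*c/2))*exp(-6^(1/4)*c/2) + (C3*sin(6^(1/4)*c/2) + C4*cos(6^(1/4)*c/2))*exp(6^(1/4)*c/2)


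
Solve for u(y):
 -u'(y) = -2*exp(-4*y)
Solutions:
 u(y) = C1 - exp(-4*y)/2


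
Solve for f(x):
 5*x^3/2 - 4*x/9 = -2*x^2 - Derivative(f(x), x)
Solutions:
 f(x) = C1 - 5*x^4/8 - 2*x^3/3 + 2*x^2/9


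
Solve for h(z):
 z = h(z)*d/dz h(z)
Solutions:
 h(z) = -sqrt(C1 + z^2)
 h(z) = sqrt(C1 + z^2)


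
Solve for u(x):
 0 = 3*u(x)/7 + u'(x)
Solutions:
 u(x) = C1*exp(-3*x/7)


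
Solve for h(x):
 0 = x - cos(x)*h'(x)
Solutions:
 h(x) = C1 + Integral(x/cos(x), x)


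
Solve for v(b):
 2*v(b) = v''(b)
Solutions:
 v(b) = C1*exp(-sqrt(2)*b) + C2*exp(sqrt(2)*b)


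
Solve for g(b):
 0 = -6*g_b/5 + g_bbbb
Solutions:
 g(b) = C1 + C4*exp(5^(2/3)*6^(1/3)*b/5) + (C2*sin(2^(1/3)*3^(5/6)*5^(2/3)*b/10) + C3*cos(2^(1/3)*3^(5/6)*5^(2/3)*b/10))*exp(-5^(2/3)*6^(1/3)*b/10)


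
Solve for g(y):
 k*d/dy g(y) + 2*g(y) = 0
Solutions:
 g(y) = C1*exp(-2*y/k)


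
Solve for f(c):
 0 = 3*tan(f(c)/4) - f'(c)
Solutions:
 f(c) = -4*asin(C1*exp(3*c/4)) + 4*pi
 f(c) = 4*asin(C1*exp(3*c/4))


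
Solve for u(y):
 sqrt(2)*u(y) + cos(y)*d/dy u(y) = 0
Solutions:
 u(y) = C1*(sin(y) - 1)^(sqrt(2)/2)/(sin(y) + 1)^(sqrt(2)/2)


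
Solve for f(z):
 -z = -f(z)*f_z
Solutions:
 f(z) = -sqrt(C1 + z^2)
 f(z) = sqrt(C1 + z^2)


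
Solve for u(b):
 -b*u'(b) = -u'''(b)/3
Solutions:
 u(b) = C1 + Integral(C2*airyai(3^(1/3)*b) + C3*airybi(3^(1/3)*b), b)


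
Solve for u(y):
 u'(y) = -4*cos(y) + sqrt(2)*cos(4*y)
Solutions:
 u(y) = C1 - 4*sin(y) + sqrt(2)*sin(4*y)/4


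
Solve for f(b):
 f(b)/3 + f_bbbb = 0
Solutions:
 f(b) = (C1*sin(sqrt(2)*3^(3/4)*b/6) + C2*cos(sqrt(2)*3^(3/4)*b/6))*exp(-sqrt(2)*3^(3/4)*b/6) + (C3*sin(sqrt(2)*3^(3/4)*b/6) + C4*cos(sqrt(2)*3^(3/4)*b/6))*exp(sqrt(2)*3^(3/4)*b/6)


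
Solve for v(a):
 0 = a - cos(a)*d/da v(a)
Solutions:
 v(a) = C1 + Integral(a/cos(a), a)


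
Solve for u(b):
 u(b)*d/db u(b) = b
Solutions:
 u(b) = -sqrt(C1 + b^2)
 u(b) = sqrt(C1 + b^2)


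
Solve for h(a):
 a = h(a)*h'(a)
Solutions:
 h(a) = -sqrt(C1 + a^2)
 h(a) = sqrt(C1 + a^2)


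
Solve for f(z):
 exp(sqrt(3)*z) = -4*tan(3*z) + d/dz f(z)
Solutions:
 f(z) = C1 + sqrt(3)*exp(sqrt(3)*z)/3 - 4*log(cos(3*z))/3


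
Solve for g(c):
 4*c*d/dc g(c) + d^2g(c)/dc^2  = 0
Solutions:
 g(c) = C1 + C2*erf(sqrt(2)*c)


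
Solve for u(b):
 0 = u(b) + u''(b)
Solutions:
 u(b) = C1*sin(b) + C2*cos(b)


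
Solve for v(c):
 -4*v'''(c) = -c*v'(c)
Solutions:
 v(c) = C1 + Integral(C2*airyai(2^(1/3)*c/2) + C3*airybi(2^(1/3)*c/2), c)


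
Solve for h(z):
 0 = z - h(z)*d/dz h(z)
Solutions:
 h(z) = -sqrt(C1 + z^2)
 h(z) = sqrt(C1 + z^2)


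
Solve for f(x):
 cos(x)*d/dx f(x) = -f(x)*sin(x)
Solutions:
 f(x) = C1*cos(x)


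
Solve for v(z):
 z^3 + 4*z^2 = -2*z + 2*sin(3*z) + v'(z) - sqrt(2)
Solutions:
 v(z) = C1 + z^4/4 + 4*z^3/3 + z^2 + sqrt(2)*z + 2*cos(3*z)/3


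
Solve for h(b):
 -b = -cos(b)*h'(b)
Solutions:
 h(b) = C1 + Integral(b/cos(b), b)


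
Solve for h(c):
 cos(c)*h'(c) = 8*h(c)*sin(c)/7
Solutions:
 h(c) = C1/cos(c)^(8/7)


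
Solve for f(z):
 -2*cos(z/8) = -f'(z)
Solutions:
 f(z) = C1 + 16*sin(z/8)


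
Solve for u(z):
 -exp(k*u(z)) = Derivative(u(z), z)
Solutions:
 u(z) = Piecewise((log(1/(C1*k + k*z))/k, Ne(k, 0)), (nan, True))
 u(z) = Piecewise((C1 - z, Eq(k, 0)), (nan, True))


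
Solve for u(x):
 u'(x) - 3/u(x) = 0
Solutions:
 u(x) = -sqrt(C1 + 6*x)
 u(x) = sqrt(C1 + 6*x)


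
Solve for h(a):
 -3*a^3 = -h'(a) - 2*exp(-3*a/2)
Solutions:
 h(a) = C1 + 3*a^4/4 + 4*exp(-3*a/2)/3


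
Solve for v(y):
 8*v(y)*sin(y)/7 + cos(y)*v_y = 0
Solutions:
 v(y) = C1*cos(y)^(8/7)


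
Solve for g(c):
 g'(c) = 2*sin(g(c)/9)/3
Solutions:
 -2*c/3 + 9*log(cos(g(c)/9) - 1)/2 - 9*log(cos(g(c)/9) + 1)/2 = C1


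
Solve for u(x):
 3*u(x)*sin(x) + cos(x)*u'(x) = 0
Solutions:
 u(x) = C1*cos(x)^3


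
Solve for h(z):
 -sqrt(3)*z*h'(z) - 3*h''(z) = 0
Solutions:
 h(z) = C1 + C2*erf(sqrt(2)*3^(3/4)*z/6)


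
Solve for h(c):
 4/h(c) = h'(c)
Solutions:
 h(c) = -sqrt(C1 + 8*c)
 h(c) = sqrt(C1 + 8*c)


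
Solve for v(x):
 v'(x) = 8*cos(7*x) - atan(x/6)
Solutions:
 v(x) = C1 - x*atan(x/6) + 3*log(x^2 + 36) + 8*sin(7*x)/7


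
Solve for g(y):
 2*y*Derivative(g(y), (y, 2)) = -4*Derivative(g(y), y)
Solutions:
 g(y) = C1 + C2/y


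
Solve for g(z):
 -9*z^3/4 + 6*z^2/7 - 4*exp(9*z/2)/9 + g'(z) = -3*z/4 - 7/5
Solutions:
 g(z) = C1 + 9*z^4/16 - 2*z^3/7 - 3*z^2/8 - 7*z/5 + 8*exp(9*z/2)/81


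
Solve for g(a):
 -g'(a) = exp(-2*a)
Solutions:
 g(a) = C1 + exp(-2*a)/2


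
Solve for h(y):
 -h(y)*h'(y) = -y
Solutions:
 h(y) = -sqrt(C1 + y^2)
 h(y) = sqrt(C1 + y^2)


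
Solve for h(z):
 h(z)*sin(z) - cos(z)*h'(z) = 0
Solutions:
 h(z) = C1/cos(z)


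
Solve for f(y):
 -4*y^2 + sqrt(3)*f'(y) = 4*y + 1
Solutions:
 f(y) = C1 + 4*sqrt(3)*y^3/9 + 2*sqrt(3)*y^2/3 + sqrt(3)*y/3


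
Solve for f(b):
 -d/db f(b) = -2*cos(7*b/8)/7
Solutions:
 f(b) = C1 + 16*sin(7*b/8)/49


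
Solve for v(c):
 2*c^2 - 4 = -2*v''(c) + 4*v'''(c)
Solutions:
 v(c) = C1 + C2*c + C3*exp(c/2) - c^4/12 - 2*c^3/3 - 3*c^2


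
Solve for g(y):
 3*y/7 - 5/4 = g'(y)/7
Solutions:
 g(y) = C1 + 3*y^2/2 - 35*y/4


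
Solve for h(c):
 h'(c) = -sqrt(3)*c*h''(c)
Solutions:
 h(c) = C1 + C2*c^(1 - sqrt(3)/3)


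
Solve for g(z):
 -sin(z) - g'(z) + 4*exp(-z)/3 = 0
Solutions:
 g(z) = C1 + cos(z) - 4*exp(-z)/3


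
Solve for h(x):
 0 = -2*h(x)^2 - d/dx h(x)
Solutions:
 h(x) = 1/(C1 + 2*x)


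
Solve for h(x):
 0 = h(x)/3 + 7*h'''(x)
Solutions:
 h(x) = C3*exp(-21^(2/3)*x/21) + (C1*sin(3^(1/6)*7^(2/3)*x/14) + C2*cos(3^(1/6)*7^(2/3)*x/14))*exp(21^(2/3)*x/42)


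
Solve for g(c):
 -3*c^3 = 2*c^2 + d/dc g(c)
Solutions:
 g(c) = C1 - 3*c^4/4 - 2*c^3/3
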